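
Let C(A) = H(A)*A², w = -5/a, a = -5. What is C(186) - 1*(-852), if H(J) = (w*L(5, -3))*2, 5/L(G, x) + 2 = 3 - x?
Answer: 87342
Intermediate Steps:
L(G, x) = 5/(1 - x) (L(G, x) = 5/(-2 + (3 - x)) = 5/(1 - x))
w = 1 (w = -5/(-5) = -5*(-⅕) = 1)
H(J) = 5/2 (H(J) = (1*(-5/(-1 - 3)))*2 = (1*(-5/(-4)))*2 = (1*(-5*(-¼)))*2 = (1*(5/4))*2 = (5/4)*2 = 5/2)
C(A) = 5*A²/2
C(186) - 1*(-852) = (5/2)*186² - 1*(-852) = (5/2)*34596 + 852 = 86490 + 852 = 87342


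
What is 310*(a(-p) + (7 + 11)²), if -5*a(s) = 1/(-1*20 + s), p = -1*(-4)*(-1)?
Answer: 803551/8 ≈ 1.0044e+5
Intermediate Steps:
p = -4 (p = 4*(-1) = -4)
a(s) = -1/(5*(-20 + s)) (a(s) = -1/(5*(-1*20 + s)) = -1/(5*(-20 + s)))
310*(a(-p) + (7 + 11)²) = 310*(-1/(-100 + 5*(-1*(-4))) + (7 + 11)²) = 310*(-1/(-100 + 5*4) + 18²) = 310*(-1/(-100 + 20) + 324) = 310*(-1/(-80) + 324) = 310*(-1*(-1/80) + 324) = 310*(1/80 + 324) = 310*(25921/80) = 803551/8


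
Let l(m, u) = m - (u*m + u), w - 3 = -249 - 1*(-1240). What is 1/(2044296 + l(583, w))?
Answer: 1/1464383 ≈ 6.8288e-7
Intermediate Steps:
w = 994 (w = 3 + (-249 - 1*(-1240)) = 3 + (-249 + 1240) = 3 + 991 = 994)
l(m, u) = m - u - m*u (l(m, u) = m - (m*u + u) = m - (u + m*u) = m + (-u - m*u) = m - u - m*u)
1/(2044296 + l(583, w)) = 1/(2044296 + (583 - 1*994 - 1*583*994)) = 1/(2044296 + (583 - 994 - 579502)) = 1/(2044296 - 579913) = 1/1464383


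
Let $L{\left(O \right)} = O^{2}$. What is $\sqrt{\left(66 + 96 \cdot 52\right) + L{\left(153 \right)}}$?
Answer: $3 \sqrt{3163} \approx 168.72$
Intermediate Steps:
$\sqrt{\left(66 + 96 \cdot 52\right) + L{\left(153 \right)}} = \sqrt{\left(66 + 96 \cdot 52\right) + 153^{2}} = \sqrt{\left(66 + 4992\right) + 23409} = \sqrt{5058 + 23409} = \sqrt{28467} = 3 \sqrt{3163}$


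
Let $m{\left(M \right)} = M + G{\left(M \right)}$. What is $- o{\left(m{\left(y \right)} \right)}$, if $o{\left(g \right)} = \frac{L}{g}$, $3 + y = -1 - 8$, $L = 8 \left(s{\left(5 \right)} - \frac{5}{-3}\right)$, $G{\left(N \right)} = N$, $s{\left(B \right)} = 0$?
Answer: $\frac{5}{9} \approx 0.55556$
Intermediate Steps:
$L = \frac{40}{3}$ ($L = 8 \left(0 - \frac{5}{-3}\right) = 8 \left(0 - - \frac{5}{3}\right) = 8 \left(0 + \frac{5}{3}\right) = 8 \cdot \frac{5}{3} = \frac{40}{3} \approx 13.333$)
$y = -12$ ($y = -3 - 9 = -12$)
$m{\left(M \right)} = 2 M$ ($m{\left(M \right)} = M + M = 2 M$)
$o{\left(g \right)} = \frac{40}{3 g}$
$- o{\left(m{\left(y \right)} \right)} = - \frac{40}{3 \cdot 2 \left(-12\right)} = - \frac{40}{3 \left(-24\right)} = - \frac{40 \left(-1\right)}{3 \cdot 24} = \left(-1\right) \left(- \frac{5}{9}\right) = \frac{5}{9}$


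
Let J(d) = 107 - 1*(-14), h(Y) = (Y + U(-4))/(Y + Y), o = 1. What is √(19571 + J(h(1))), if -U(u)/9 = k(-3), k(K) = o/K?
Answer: 6*√547 ≈ 140.33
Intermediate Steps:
k(K) = 1/K
U(u) = 3 (U(u) = -9/(-3) = -9*(-⅓) = 3)
h(Y) = (3 + Y)/(2*Y) (h(Y) = (Y + 3)/(Y + Y) = (3 + Y)/((2*Y)) = (3 + Y)*(1/(2*Y)) = (3 + Y)/(2*Y))
J(d) = 121 (J(d) = 107 + 14 = 121)
√(19571 + J(h(1))) = √(19571 + 121) = √19692 = 6*√547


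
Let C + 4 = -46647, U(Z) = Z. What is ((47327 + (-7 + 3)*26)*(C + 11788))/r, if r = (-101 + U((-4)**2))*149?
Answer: 1646335449/12665 ≈ 1.2999e+5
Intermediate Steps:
C = -46651 (C = -4 - 46647 = -46651)
r = -12665 (r = (-101 + (-4)**2)*149 = (-101 + 16)*149 = -85*149 = -12665)
((47327 + (-7 + 3)*26)*(C + 11788))/r = ((47327 + (-7 + 3)*26)*(-46651 + 11788))/(-12665) = ((47327 - 4*26)*(-34863))*(-1/12665) = ((47327 - 104)*(-34863))*(-1/12665) = (47223*(-34863))*(-1/12665) = -1646335449*(-1/12665) = 1646335449/12665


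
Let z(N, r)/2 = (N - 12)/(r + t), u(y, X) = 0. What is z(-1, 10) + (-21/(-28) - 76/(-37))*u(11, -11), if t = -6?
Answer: -13/2 ≈ -6.5000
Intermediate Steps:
z(N, r) = 2*(-12 + N)/(-6 + r) (z(N, r) = 2*((N - 12)/(r - 6)) = 2*((-12 + N)/(-6 + r)) = 2*(-12 + N)/(-6 + r))
z(-1, 10) + (-21/(-28) - 76/(-37))*u(11, -11) = 2*(-12 - 1)/(-6 + 10) + (-21/(-28) - 76/(-37))*0 = 2*(-13)/4 + (-21*(-1/28) - 76*(-1/37))*0 = 2*(¼)*(-13) + (¾ + 76/37)*0 = -13/2 + (415/148)*0 = -13/2 + 0 = -13/2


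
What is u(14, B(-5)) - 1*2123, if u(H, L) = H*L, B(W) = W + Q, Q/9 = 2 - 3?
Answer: -2319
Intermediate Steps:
Q = -9 (Q = 9*(2 - 3) = 9*(-1) = -9)
B(W) = -9 + W (B(W) = W - 9 = -9 + W)
u(14, B(-5)) - 1*2123 = 14*(-9 - 5) - 1*2123 = 14*(-14) - 2123 = -196 - 2123 = -2319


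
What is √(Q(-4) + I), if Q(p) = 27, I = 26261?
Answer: 4*√1643 ≈ 162.14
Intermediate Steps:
√(Q(-4) + I) = √(27 + 26261) = √26288 = 4*√1643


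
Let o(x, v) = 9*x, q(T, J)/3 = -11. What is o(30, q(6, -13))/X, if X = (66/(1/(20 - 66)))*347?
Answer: -45/175582 ≈ -0.00025629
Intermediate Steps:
q(T, J) = -33 (q(T, J) = 3*(-11) = -33)
X = -1053492 (X = (66/(1/(-46)))*347 = (66/(-1/46))*347 = (66*(-46))*347 = -3036*347 = -1053492)
o(30, q(6, -13))/X = (9*30)/(-1053492) = 270*(-1/1053492) = -45/175582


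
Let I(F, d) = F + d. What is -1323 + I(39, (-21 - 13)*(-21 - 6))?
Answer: -366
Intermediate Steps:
-1323 + I(39, (-21 - 13)*(-21 - 6)) = -1323 + (39 + (-21 - 13)*(-21 - 6)) = -1323 + (39 - 34*(-27)) = -1323 + (39 + 918) = -1323 + 957 = -366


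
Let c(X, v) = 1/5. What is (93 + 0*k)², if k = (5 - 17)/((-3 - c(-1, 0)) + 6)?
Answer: 8649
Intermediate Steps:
c(X, v) = ⅕
k = -30/7 (k = (5 - 17)/((-3 - 1*⅕) + 6) = -12/((-3 - ⅕) + 6) = -12/(-16/5 + 6) = -12/14/5 = -12*5/14 = -30/7 ≈ -4.2857)
(93 + 0*k)² = (93 + 0*(-30/7))² = (93 + 0)² = 93² = 8649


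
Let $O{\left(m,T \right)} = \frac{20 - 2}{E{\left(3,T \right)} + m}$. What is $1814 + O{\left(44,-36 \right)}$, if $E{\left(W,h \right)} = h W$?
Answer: $\frac{58039}{32} \approx 1813.7$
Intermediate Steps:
$E{\left(W,h \right)} = W h$
$O{\left(m,T \right)} = \frac{18}{m + 3 T}$ ($O{\left(m,T \right)} = \frac{20 - 2}{3 T + m} = \frac{18}{m + 3 T}$)
$1814 + O{\left(44,-36 \right)} = 1814 + \frac{18}{44 + 3 \left(-36\right)} = 1814 + \frac{18}{44 - 108} = 1814 + \frac{18}{-64} = 1814 + 18 \left(- \frac{1}{64}\right) = 1814 - \frac{9}{32} = \frac{58039}{32}$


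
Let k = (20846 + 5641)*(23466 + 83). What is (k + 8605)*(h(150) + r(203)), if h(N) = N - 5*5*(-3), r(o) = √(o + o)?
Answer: 140343967800 + 623750968*√406 ≈ 1.5291e+11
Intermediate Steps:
r(o) = √2*√o (r(o) = √(2*o) = √2*√o)
k = 623742363 (k = 26487*23549 = 623742363)
h(N) = 75 + N (h(N) = N - 25*(-3) = N + 75 = 75 + N)
(k + 8605)*(h(150) + r(203)) = (623742363 + 8605)*((75 + 150) + √2*√203) = 623750968*(225 + √406) = 140343967800 + 623750968*√406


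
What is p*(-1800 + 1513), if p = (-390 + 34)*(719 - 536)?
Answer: 18697476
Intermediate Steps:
p = -65148 (p = -356*183 = -65148)
p*(-1800 + 1513) = -65148*(-1800 + 1513) = -65148*(-287) = 18697476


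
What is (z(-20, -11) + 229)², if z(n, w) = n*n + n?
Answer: 370881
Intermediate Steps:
z(n, w) = n + n² (z(n, w) = n² + n = n + n²)
(z(-20, -11) + 229)² = (-20*(1 - 20) + 229)² = (-20*(-19) + 229)² = (380 + 229)² = 609² = 370881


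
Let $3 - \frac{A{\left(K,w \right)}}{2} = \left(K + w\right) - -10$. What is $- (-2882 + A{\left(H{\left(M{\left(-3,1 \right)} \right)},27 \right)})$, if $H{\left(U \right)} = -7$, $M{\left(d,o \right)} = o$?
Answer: $2936$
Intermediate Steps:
$A{\left(K,w \right)} = -14 - 2 K - 2 w$ ($A{\left(K,w \right)} = 6 - 2 \left(\left(K + w\right) - -10\right) = 6 - 2 \left(\left(K + w\right) + 10\right) = 6 - 2 \left(10 + K + w\right) = 6 - \left(20 + 2 K + 2 w\right) = -14 - 2 K - 2 w$)
$- (-2882 + A{\left(H{\left(M{\left(-3,1 \right)} \right)},27 \right)}) = - (-2882 - 54) = \left(-1\right) \left(-2936\right) = 2936$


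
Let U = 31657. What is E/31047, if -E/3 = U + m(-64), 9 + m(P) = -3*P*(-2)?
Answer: -31264/10349 ≈ -3.0210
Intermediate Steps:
m(P) = -9 + 6*P (m(P) = -9 - 3*P*(-2) = -9 + 6*P)
E = -93792 (E = -3*(31657 + (-9 + 6*(-64))) = -3*(31657 + (-9 - 384)) = -3*(31657 - 393) = -3*31264 = -93792)
E/31047 = -93792/31047 = -93792*1/31047 = -31264/10349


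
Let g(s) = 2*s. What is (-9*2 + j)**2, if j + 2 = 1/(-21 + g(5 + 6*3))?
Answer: 249001/625 ≈ 398.40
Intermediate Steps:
j = -49/25 (j = -2 + 1/(-21 + 2*(5 + 6*3)) = -2 + 1/(-21 + 2*(5 + 18)) = -2 + 1/(-21 + 2*23) = -2 + 1/(-21 + 46) = -2 + 1/25 = -49/25 ≈ -1.9600)
(-9*2 + j)**2 = (-9*2 - 49/25)**2 = (-18 - 49/25)**2 = (-499/25)**2 = 249001/625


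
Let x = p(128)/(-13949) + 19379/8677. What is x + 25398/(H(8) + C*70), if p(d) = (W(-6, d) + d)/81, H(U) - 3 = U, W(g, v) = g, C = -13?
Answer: -7907429779139/303920072703 ≈ -26.018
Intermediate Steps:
H(U) = 3 + U
p(d) = -2/27 + d/81 (p(d) = (-6 + d)/81 = (-6 + d)*(1/81) = -2/27 + d/81)
x = 21894672757/9803873313 (x = (-2/27 + (1/81)*128)/(-13949) + 19379/8677 = (-2/27 + 128/81)*(-1/13949) + 19379*(1/8677) = (122/81)*(-1/13949) + 19379/8677 = -122/1129869 + 19379/8677 = 21894672757/9803873313 ≈ 2.2333)
x + 25398/(H(8) + C*70) = 21894672757/9803873313 + 25398/((3 + 8) - 13*70) = 21894672757/9803873313 + 25398/(11 - 910) = 21894672757/9803873313 + 25398/(-899) = 21894672757/9803873313 + 25398*(-1/899) = 21894672757/9803873313 - 25398/899 = -7907429779139/303920072703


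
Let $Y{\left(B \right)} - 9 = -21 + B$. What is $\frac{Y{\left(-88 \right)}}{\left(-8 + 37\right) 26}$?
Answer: $- \frac{50}{377} \approx -0.13263$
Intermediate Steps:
$Y{\left(B \right)} = -12 + B$ ($Y{\left(B \right)} = 9 + \left(-21 + B\right) = -12 + B$)
$\frac{Y{\left(-88 \right)}}{\left(-8 + 37\right) 26} = \frac{-12 - 88}{\left(-8 + 37\right) 26} = - \frac{100}{29 \cdot 26} = - \frac{100}{754} = \left(-100\right) \frac{1}{754} = - \frac{50}{377}$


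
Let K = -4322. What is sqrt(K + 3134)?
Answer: 6*I*sqrt(33) ≈ 34.467*I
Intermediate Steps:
sqrt(K + 3134) = sqrt(-4322 + 3134) = sqrt(-1188) = 6*I*sqrt(33)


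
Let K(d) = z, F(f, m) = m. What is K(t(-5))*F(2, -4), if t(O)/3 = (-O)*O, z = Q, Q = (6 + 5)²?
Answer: -484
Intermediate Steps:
Q = 121 (Q = 11² = 121)
z = 121
t(O) = -3*O² (t(O) = 3*((-O)*O) = 3*(-O²) = -3*O²)
K(d) = 121
K(t(-5))*F(2, -4) = 121*(-4) = -484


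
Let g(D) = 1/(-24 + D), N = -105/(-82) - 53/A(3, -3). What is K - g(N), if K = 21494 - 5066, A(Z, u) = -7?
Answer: 142842034/8695 ≈ 16428.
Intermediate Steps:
N = 5081/574 (N = -105/(-82) - 53/(-7) = -105*(-1/82) - 53*(-1/7) = 105/82 + 53/7 = 5081/574 ≈ 8.8519)
K = 16428
K - g(N) = 16428 - 1/(-24 + 5081/574) = 16428 - 1/(-8695/574) = 16428 - 1*(-574/8695) = 16428 + 574/8695 = 142842034/8695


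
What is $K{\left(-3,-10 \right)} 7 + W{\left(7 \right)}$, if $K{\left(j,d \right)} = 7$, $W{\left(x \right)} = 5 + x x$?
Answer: $103$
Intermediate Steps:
$W{\left(x \right)} = 5 + x^{2}$
$K{\left(-3,-10 \right)} 7 + W{\left(7 \right)} = 7 \cdot 7 + \left(5 + 7^{2}\right) = 49 + \left(5 + 49\right) = 49 + 54 = 103$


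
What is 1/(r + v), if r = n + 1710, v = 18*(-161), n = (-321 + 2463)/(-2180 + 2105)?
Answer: -25/30414 ≈ -0.00082199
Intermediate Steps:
n = -714/25 (n = 2142/(-75) = 2142*(-1/75) = -714/25 ≈ -28.560)
v = -2898
r = 42036/25 (r = -714/25 + 1710 = 42036/25 ≈ 1681.4)
1/(r + v) = 1/(42036/25 - 2898) = 1/(-30414/25) = -25/30414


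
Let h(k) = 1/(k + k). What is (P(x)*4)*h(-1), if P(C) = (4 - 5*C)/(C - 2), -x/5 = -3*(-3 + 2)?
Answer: 158/17 ≈ 9.2941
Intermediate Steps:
x = -15 (x = -(-15)*(-3 + 2) = -(-15)*(-1) = -5*3 = -15)
h(k) = 1/(2*k)
P(C) = (4 - 5*C)/(-2 + C)
(P(x)*4)*h(-1) = (((4 - 5*(-15))/(-2 - 15))*4)*((½)/(-1)) = (((4 + 75)/(-17))*4)*((½)*(-1)) = (-1/17*79*4)*(-½) = -79/17*4*(-½) = -316/17*(-½) = 158/17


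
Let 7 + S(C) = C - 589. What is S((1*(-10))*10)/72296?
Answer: -87/9037 ≈ -0.0096271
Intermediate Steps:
S(C) = -596 + C (S(C) = -7 + (C - 589) = -7 + (-589 + C) = -596 + C)
S((1*(-10))*10)/72296 = (-596 + (1*(-10))*10)/72296 = (-596 - 10*10)*(1/72296) = (-596 - 100)*(1/72296) = -696*1/72296 = -87/9037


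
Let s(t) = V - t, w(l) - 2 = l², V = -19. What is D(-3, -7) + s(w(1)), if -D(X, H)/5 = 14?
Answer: -92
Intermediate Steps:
D(X, H) = -70 (D(X, H) = -5*14 = -70)
w(l) = 2 + l²
s(t) = -19 - t
D(-3, -7) + s(w(1)) = -70 + (-19 - (2 + 1²)) = -70 + (-19 - (2 + 1)) = -70 + (-19 - 1*3) = -70 + (-19 - 3) = -70 - 22 = -92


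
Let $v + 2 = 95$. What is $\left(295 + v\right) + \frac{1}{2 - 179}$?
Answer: $\frac{68675}{177} \approx 387.99$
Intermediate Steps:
$v = 93$ ($v = -2 + 95 = 93$)
$\left(295 + v\right) + \frac{1}{2 - 179} = \left(295 + 93\right) + \frac{1}{2 - 179} = 388 + \frac{1}{-177} = 388 - \frac{1}{177} = \frac{68675}{177}$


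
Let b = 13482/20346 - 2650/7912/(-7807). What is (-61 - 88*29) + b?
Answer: -273588291281437/104729312372 ≈ -2612.3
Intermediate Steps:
b = 69401946599/104729312372 (b = 13482*(1/20346) - 2650*1/7912*(-1/7807) = 2247/3391 - 1325/3956*(-1/7807) = 2247/3391 + 1325/30884492 = 69401946599/104729312372 ≈ 0.66268)
(-61 - 88*29) + b = (-61 - 88*29) + 69401946599/104729312372 = (-61 - 2552) + 69401946599/104729312372 = -2613 + 69401946599/104729312372 = -273588291281437/104729312372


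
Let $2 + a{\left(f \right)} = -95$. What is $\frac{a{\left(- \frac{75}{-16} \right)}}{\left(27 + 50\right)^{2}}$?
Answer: $- \frac{97}{5929} \approx -0.01636$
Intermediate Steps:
$a{\left(f \right)} = -97$ ($a{\left(f \right)} = -2 - 95 = -97$)
$\frac{a{\left(- \frac{75}{-16} \right)}}{\left(27 + 50\right)^{2}} = - \frac{97}{\left(27 + 50\right)^{2}} = - \frac{97}{77^{2}} = - \frac{97}{5929}$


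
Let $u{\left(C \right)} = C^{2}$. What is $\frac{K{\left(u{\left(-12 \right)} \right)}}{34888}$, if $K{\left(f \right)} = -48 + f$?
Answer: $\frac{12}{4361} \approx 0.0027517$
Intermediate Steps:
$\frac{K{\left(u{\left(-12 \right)} \right)}}{34888} = \frac{-48 + \left(-12\right)^{2}}{34888} = \left(-48 + 144\right) \frac{1}{34888} = 96 \cdot \frac{1}{34888} = \frac{12}{4361}$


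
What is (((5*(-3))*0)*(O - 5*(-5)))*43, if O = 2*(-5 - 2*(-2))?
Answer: 0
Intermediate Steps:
O = -2 (O = 2*(-5 + 4) = 2*(-1) = -2)
(((5*(-3))*0)*(O - 5*(-5)))*43 = (((5*(-3))*0)*(-2 - 5*(-5)))*43 = ((-15*0)*(-2 + 25))*43 = (0*23)*43 = 0*43 = 0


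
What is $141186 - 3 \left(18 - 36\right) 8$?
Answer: $141618$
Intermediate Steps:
$141186 - 3 \left(18 - 36\right) 8 = 141186 - 3 \left(-18\right) 8 = 141186 - \left(-54\right) 8 = 141186 - -432 = 141186 + 432 = 141618$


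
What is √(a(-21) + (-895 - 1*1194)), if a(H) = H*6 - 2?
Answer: I*√2217 ≈ 47.085*I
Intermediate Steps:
a(H) = -2 + 6*H (a(H) = 6*H - 2 = -2 + 6*H)
√(a(-21) + (-895 - 1*1194)) = √((-2 + 6*(-21)) + (-895 - 1*1194)) = √((-2 - 126) + (-895 - 1194)) = √(-128 - 2089) = √(-2217) = I*√2217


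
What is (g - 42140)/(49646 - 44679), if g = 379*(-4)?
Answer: -43656/4967 ≈ -8.7892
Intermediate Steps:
g = -1516
(g - 42140)/(49646 - 44679) = (-1516 - 42140)/(49646 - 44679) = -43656/4967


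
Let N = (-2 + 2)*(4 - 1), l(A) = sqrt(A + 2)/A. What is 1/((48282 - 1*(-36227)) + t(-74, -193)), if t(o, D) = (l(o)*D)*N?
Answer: 1/84509 ≈ 1.1833e-5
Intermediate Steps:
l(A) = sqrt(2 + A)/A
N = 0 (N = 0*3 = 0)
t(o, D) = 0 (t(o, D) = ((sqrt(2 + o)/o)*D)*0 = (D*sqrt(2 + o)/o)*0 = 0)
1/((48282 - 1*(-36227)) + t(-74, -193)) = 1/((48282 - 1*(-36227)) + 0) = 1/((48282 + 36227) + 0) = 1/(84509 + 0) = 1/84509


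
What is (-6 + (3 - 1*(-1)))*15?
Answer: -30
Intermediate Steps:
(-6 + (3 - 1*(-1)))*15 = (-6 + (3 + 1))*15 = (-6 + 4)*15 = -2*15 = -30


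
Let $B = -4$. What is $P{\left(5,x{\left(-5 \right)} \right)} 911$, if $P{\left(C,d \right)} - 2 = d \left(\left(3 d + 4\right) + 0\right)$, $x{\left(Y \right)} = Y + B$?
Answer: $190399$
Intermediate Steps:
$x{\left(Y \right)} = -4 + Y$ ($x{\left(Y \right)} = Y - 4 = -4 + Y$)
$P{\left(C,d \right)} = 2 + d \left(4 + 3 d\right)$ ($P{\left(C,d \right)} = 2 + d \left(\left(3 d + 4\right) + 0\right) = 2 + d \left(\left(4 + 3 d\right) + 0\right) = 2 + d \left(4 + 3 d\right)$)
$P{\left(5,x{\left(-5 \right)} \right)} 911 = \left(2 + 3 \left(-4 - 5\right)^{2} + 4 \left(-4 - 5\right)\right) 911 = \left(2 + 3 \left(-9\right)^{2} + 4 \left(-9\right)\right) 911 = \left(2 + 3 \cdot 81 - 36\right) 911 = \left(2 + 243 - 36\right) 911 = 209 \cdot 911 = 190399$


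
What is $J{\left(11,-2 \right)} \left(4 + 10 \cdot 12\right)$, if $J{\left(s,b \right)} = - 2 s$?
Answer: $-2728$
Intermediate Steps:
$J{\left(11,-2 \right)} \left(4 + 10 \cdot 12\right) = \left(-2\right) 11 \left(4 + 10 \cdot 12\right) = - 22 \left(4 + 120\right) = \left(-22\right) 124 = -2728$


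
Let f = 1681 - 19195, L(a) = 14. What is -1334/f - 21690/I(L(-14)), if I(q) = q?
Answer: -13566428/8757 ≈ -1549.2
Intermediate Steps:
f = -17514
-1334/f - 21690/I(L(-14)) = -1334/(-17514) - 21690/14 = -1334*(-1/17514) - 21690*1/14 = 667/8757 - 10845/7 = -13566428/8757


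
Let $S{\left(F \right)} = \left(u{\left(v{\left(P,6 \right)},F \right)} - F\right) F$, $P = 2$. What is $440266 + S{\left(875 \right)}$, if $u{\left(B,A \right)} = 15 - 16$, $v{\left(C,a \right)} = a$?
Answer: $-326234$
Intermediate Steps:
$u{\left(B,A \right)} = -1$ ($u{\left(B,A \right)} = 15 - 16 = -1$)
$S{\left(F \right)} = F \left(-1 - F\right)$ ($S{\left(F \right)} = \left(-1 - F\right) F = F \left(-1 - F\right)$)
$440266 + S{\left(875 \right)} = 440266 - 875 \left(1 + 875\right) = 440266 - 875 \cdot 876 = 440266 - 766500 = -326234$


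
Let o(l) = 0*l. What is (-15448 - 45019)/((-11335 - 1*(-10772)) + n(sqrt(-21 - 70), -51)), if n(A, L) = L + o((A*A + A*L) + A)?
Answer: 60467/614 ≈ 98.480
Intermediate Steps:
o(l) = 0
n(A, L) = L (n(A, L) = L + 0 = L)
(-15448 - 45019)/((-11335 - 1*(-10772)) + n(sqrt(-21 - 70), -51)) = (-15448 - 45019)/((-11335 - 1*(-10772)) - 51) = -60467/((-11335 + 10772) - 51) = -60467/(-563 - 51) = -60467/(-614) = -60467*(-1/614) = 60467/614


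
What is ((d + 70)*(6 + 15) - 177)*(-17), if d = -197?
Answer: 48348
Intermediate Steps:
((d + 70)*(6 + 15) - 177)*(-17) = ((-197 + 70)*(6 + 15) - 177)*(-17) = (-127*21 - 177)*(-17) = (-2667 - 177)*(-17) = -2844*(-17) = 48348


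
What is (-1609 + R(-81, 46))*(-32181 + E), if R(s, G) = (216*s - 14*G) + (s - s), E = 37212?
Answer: -99357219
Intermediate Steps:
R(s, G) = -14*G + 216*s (R(s, G) = (-14*G + 216*s) + 0 = -14*G + 216*s)
(-1609 + R(-81, 46))*(-32181 + E) = (-1609 + (-14*46 + 216*(-81)))*(-32181 + 37212) = (-1609 + (-644 - 17496))*5031 = (-1609 - 18140)*5031 = -19749*5031 = -99357219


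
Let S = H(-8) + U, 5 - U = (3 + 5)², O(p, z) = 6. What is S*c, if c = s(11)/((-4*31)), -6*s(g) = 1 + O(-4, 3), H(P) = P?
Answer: -469/744 ≈ -0.63038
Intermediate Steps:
U = -59 (U = 5 - (3 + 5)² = 5 - 1*8² = 5 - 1*64 = 5 - 64 = -59)
s(g) = -7/6 (s(g) = -(1 + 6)/6 = -⅙*7 = -7/6)
S = -67 (S = -8 - 59 = -67)
c = 7/744 (c = -7/(6*((-4*31))) = -7/6/(-124) = -7/6*(-1/124) = 7/744 ≈ 0.0094086)
S*c = -67*7/744 = -469/744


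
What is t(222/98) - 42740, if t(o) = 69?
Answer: -42671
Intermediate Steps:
t(222/98) - 42740 = 69 - 42740 = -42671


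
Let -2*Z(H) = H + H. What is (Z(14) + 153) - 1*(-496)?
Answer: 635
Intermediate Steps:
Z(H) = -H (Z(H) = -(H + H)/2 = -H)
(Z(14) + 153) - 1*(-496) = (-1*14 + 153) - 1*(-496) = (-14 + 153) + 496 = 139 + 496 = 635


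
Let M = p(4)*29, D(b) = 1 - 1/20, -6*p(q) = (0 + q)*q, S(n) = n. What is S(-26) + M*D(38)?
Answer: -1492/15 ≈ -99.467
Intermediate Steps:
p(q) = -q²/6 (p(q) = -(0 + q)*q/6 = -q*q/6 = -q²/6)
D(b) = 19/20 (D(b) = 1 - 1*1/20 = 1 - 1/20 = 19/20)
M = -232/3 (M = -⅙*4²*29 = -⅙*16*29 = -8/3*29 = -232/3 ≈ -77.333)
S(-26) + M*D(38) = -26 - 232/3*19/20 = -26 - 1102/15 = -1492/15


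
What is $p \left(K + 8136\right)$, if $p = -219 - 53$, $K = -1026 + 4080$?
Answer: $-3043680$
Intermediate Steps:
$K = 3054$
$p = -272$ ($p = -219 - 53 = -272$)
$p \left(K + 8136\right) = - 272 \left(3054 + 8136\right) = \left(-272\right) 11190 = -3043680$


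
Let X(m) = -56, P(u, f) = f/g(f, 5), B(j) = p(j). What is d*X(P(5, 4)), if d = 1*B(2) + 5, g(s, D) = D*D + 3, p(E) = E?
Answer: -392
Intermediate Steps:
B(j) = j
g(s, D) = 3 + D² (g(s, D) = D² + 3 = 3 + D²)
d = 7 (d = 1*2 + 5 = 2 + 5 = 7)
P(u, f) = f/28 (P(u, f) = f/(3 + 5²) = f/(3 + 25) = f/28)
d*X(P(5, 4)) = 7*(-56) = -392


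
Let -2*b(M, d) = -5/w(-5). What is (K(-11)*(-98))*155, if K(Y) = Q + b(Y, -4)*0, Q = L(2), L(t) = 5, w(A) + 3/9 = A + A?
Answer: -75950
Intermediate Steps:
w(A) = -⅓ + 2*A (w(A) = -⅓ + (A + A) = -⅓ + 2*A)
Q = 5
b(M, d) = -15/62 (b(M, d) = -(-5)/(2*(-⅓ + 2*(-5))) = -(-5)/(2*(-⅓ - 10)) = -(-5)/(2*(-31/3)) = -(-5)*(-3)/(2*31) = -½*15/31 = -15/62)
K(Y) = 5 (K(Y) = 5 - 15/62*0 = 5 + 0 = 5)
(K(-11)*(-98))*155 = (5*(-98))*155 = -490*155 = -75950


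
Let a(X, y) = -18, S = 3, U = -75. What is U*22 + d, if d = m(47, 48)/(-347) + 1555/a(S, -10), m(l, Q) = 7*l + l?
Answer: -10852253/6246 ≈ -1737.5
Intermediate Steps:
m(l, Q) = 8*l
d = -546353/6246 (d = (8*47)/(-347) + 1555/(-18) = 376*(-1/347) + 1555*(-1/18) = -376/347 - 1555/18 = -546353/6246 ≈ -87.472)
U*22 + d = -75*22 - 546353/6246 = -1650 - 546353/6246 = -10852253/6246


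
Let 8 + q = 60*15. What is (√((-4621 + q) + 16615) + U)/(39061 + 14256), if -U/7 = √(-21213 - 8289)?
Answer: √12886/53317 - 21*I*√3278/53317 ≈ 0.0021291 - 0.022551*I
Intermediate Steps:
q = 892 (q = -8 + 60*15 = -8 + 900 = 892)
U = -21*I*√3278 (U = -7*√(-21213 - 8289) = -21*I*√3278 ≈ -1202.3*I)
(√((-4621 + q) + 16615) + U)/(39061 + 14256) = (√((-4621 + 892) + 16615) - 21*I*√3278)/(39061 + 14256) = (√(-3729 + 16615) - 21*I*√3278)/53317 = (√12886 - 21*I*√3278)*(1/53317) = √12886/53317 - 21*I*√3278/53317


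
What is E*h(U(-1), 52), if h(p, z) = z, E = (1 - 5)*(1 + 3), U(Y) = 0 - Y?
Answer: -832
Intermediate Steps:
U(Y) = -Y
E = -16 (E = -4*4 = -16)
E*h(U(-1), 52) = -16*52 = -832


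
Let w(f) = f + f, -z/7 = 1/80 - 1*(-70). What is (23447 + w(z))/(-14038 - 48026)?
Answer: -898673/2482560 ≈ -0.36199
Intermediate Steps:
z = -39207/80 (z = -7*(1/80 - 1*(-70)) = -7*(1/80 + 70) = -7*5601/80 = -39207/80 ≈ -490.09)
w(f) = 2*f
(23447 + w(z))/(-14038 - 48026) = (23447 + 2*(-39207/80))/(-14038 - 48026) = (23447 - 39207/40)/(-62064) = (898673/40)*(-1/62064) = -898673/2482560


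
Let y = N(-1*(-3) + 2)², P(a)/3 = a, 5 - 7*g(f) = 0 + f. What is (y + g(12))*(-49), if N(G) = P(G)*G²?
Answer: -6890576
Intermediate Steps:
g(f) = 5/7 - f/7 (g(f) = 5/7 - (0 + f)/7 = 5/7 - f/7)
P(a) = 3*a
N(G) = 3*G³ (N(G) = (3*G)*G² = 3*G³)
y = 140625 (y = (3*(-1*(-3) + 2)³)² = (3*(3 + 2)³)² = (3*5³)² = (3*125)² = 375² = 140625)
(y + g(12))*(-49) = (140625 + (5/7 - ⅐*12))*(-49) = (140625 + (5/7 - 12/7))*(-49) = (140625 - 1)*(-49) = 140624*(-49) = -6890576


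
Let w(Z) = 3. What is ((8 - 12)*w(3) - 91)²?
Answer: 10609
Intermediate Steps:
((8 - 12)*w(3) - 91)² = ((8 - 12)*3 - 91)² = (-4*3 - 91)² = (-12 - 91)² = (-103)² = 10609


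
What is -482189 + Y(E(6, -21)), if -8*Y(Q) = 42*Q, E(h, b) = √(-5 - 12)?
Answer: -482189 - 21*I*√17/4 ≈ -4.8219e+5 - 21.646*I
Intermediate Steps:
E(h, b) = I*√17 (E(h, b) = √(-17) = I*√17)
Y(Q) = -21*Q/4
-482189 + Y(E(6, -21)) = -482189 - 21*I*√17/4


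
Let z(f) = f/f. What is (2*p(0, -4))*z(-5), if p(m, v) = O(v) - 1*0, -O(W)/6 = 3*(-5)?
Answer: 180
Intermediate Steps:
O(W) = 90 (O(W) = -18*(-5) = -6*(-15) = 90)
z(f) = 1
p(m, v) = 90 (p(m, v) = 90 - 1*0 = 90 + 0 = 90)
(2*p(0, -4))*z(-5) = (2*90)*1 = 180*1 = 180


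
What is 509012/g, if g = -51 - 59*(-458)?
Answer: 72716/3853 ≈ 18.873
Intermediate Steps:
g = 26971 (g = -51 + 27022 = 26971)
509012/g = 509012/26971 = 509012*(1/26971) = 72716/3853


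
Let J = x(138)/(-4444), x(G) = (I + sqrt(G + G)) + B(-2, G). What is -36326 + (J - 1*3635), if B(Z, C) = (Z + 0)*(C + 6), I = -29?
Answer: -177586367/4444 - sqrt(69)/2222 ≈ -39961.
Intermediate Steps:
B(Z, C) = Z*(6 + C)
x(G) = -41 - 2*G + sqrt(2)*sqrt(G) (x(G) = (-29 + sqrt(G + G)) - 2*(6 + G) = (-29 + sqrt(2*G)) + (-12 - 2*G) = (-29 + sqrt(2)*sqrt(G)) + (-12 - 2*G) = -41 - 2*G + sqrt(2)*sqrt(G))
J = 317/4444 - sqrt(69)/2222 (J = (-41 - 2*138 + sqrt(2)*sqrt(138))/(-4444) = (-41 - 276 + 2*sqrt(69))*(-1/4444) = (-317 + 2*sqrt(69))*(-1/4444) = 317/4444 - sqrt(69)/2222 ≈ 0.067594)
-36326 + (J - 1*3635) = -36326 + ((317/4444 - sqrt(69)/2222) - 1*3635) = -36326 + ((317/4444 - sqrt(69)/2222) - 3635) = -36326 + (-16153623/4444 - sqrt(69)/2222) = -177586367/4444 - sqrt(69)/2222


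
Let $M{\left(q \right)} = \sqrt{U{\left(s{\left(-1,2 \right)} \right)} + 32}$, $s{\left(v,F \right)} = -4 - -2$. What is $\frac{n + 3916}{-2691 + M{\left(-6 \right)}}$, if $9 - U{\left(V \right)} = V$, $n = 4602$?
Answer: $- \frac{11460969}{3620719} - \frac{4259 \sqrt{43}}{3620719} \approx -3.1731$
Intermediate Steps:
$s{\left(v,F \right)} = -2$ ($s{\left(v,F \right)} = -4 + 2 = -2$)
$U{\left(V \right)} = 9 - V$
$M{\left(q \right)} = \sqrt{43}$ ($M{\left(q \right)} = \sqrt{\left(9 - -2\right) + 32} = \sqrt{\left(9 + 2\right) + 32} = \sqrt{11 + 32} = \sqrt{43}$)
$\frac{n + 3916}{-2691 + M{\left(-6 \right)}} = \frac{4602 + 3916}{-2691 + \sqrt{43}} = \frac{8518}{-2691 + \sqrt{43}}$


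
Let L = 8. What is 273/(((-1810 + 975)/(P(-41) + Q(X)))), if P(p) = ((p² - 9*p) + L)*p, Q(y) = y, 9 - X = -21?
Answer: 23027004/835 ≈ 27577.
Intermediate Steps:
X = 30 (X = 9 - 1*(-21) = 9 + 21 = 30)
P(p) = p*(8 + p² - 9*p) (P(p) = ((p² - 9*p) + 8)*p = (8 + p² - 9*p)*p = p*(8 + p² - 9*p))
273/(((-1810 + 975)/(P(-41) + Q(X)))) = 273/(((-1810 + 975)/(-41*(8 + (-41)² - 9*(-41)) + 30))) = 273/((-835/(-41*(8 + 1681 + 369) + 30))) = 273/((-835/(-41*2058 + 30))) = 273/((-835/(-84378 + 30))) = 273/((-835/(-84348))) = 273/((-835*(-1/84348))) = 273/(835/84348) = 273*(84348/835) = 23027004/835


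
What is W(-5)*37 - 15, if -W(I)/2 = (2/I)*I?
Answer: -163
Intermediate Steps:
W(I) = -4 (W(I) = -2*2/I*I = -2*2 = -4)
W(-5)*37 - 15 = -4*37 - 15 = -148 - 15 = -163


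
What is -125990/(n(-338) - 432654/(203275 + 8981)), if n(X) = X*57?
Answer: 891404448/136325225 ≈ 6.5388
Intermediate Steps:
n(X) = 57*X
-125990/(n(-338) - 432654/(203275 + 8981)) = -125990/(57*(-338) - 432654/(203275 + 8981)) = -125990/(-19266 - 432654/212256) = -125990/(-19266 - 432654*1/212256) = -125990/(-19266 - 72109/35376) = -125990/(-681626125/35376) = -125990*(-35376/681626125) = 891404448/136325225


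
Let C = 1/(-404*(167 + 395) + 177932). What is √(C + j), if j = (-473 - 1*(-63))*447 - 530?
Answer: I*√110848927915479/24558 ≈ 428.72*I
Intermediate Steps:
C = -1/49116 (C = 1/(-404*562 + 177932) = 1/(-227048 + 177932) = 1/(-49116) = -1/49116 ≈ -2.0360e-5)
j = -183800 (j = (-473 + 63)*447 - 530 = -410*447 - 530 = -183270 - 530 = -183800)
√(C + j) = √(-1/49116 - 183800) = √(-9027520801/49116) = I*√110848927915479/24558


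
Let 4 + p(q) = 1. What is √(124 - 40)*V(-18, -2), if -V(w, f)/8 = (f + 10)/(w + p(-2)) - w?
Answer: -5920*√21/21 ≈ -1291.8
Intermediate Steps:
p(q) = -3 (p(q) = -4 + 1 = -3)
V(w, f) = 8*w - 8*(10 + f)/(-3 + w) (V(w, f) = -8*((f + 10)/(w - 3) - w) = -8*((10 + f)/(-3 + w) - w) = -8*(-w + (10 + f)/(-3 + w)) = 8*w - 8*(10 + f)/(-3 + w))
√(124 - 40)*V(-18, -2) = √(124 - 40)*(8*(-10 + (-18)² - 1*(-2) - 3*(-18))/(-3 - 18)) = √84*(8*(-10 + 324 + 2 + 54)/(-21)) = (2*√21)*(8*(-1/21)*370) = (2*√21)*(-2960/21) = -5920*√21/21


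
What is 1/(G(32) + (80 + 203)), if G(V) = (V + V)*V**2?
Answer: 1/65819 ≈ 1.5193e-5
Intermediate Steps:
G(V) = 2*V**3 (G(V) = (2*V)*V**2 = 2*V**3)
1/(G(32) + (80 + 203)) = 1/(2*32**3 + (80 + 203)) = 1/(2*32768 + 283) = 1/(65536 + 283) = 1/65819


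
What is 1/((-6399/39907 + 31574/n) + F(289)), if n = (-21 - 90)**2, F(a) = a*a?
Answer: 491694147/41067968033126 ≈ 1.1973e-5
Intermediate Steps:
F(a) = a**2
n = 12321 (n = (-111)**2 = 12321)
1/((-6399/39907 + 31574/n) + F(289)) = 1/((-6399/39907 + 31574/12321) + 289**2) = 1/((-6399*1/39907 + 31574*(1/12321)) + 83521) = 1/((-6399/39907 + 31574/12321) + 83521) = 1/(1181181539/491694147 + 83521) = 1/(41067968033126/491694147) = 491694147/41067968033126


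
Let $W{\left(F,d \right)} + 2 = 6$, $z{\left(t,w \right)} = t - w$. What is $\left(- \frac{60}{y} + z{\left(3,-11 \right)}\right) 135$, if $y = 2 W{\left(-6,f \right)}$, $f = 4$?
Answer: $\frac{1755}{2} \approx 877.5$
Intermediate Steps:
$W{\left(F,d \right)} = 4$ ($W{\left(F,d \right)} = -2 + 6 = 4$)
$y = 8$ ($y = 2 \cdot 4 = 8$)
$\left(- \frac{60}{y} + z{\left(3,-11 \right)}\right) 135 = \left(- \frac{60}{8} + \left(3 - -11\right)\right) 135 = \left(\left(-60\right) \frac{1}{8} + \left(3 + 11\right)\right) 135 = \left(- \frac{15}{2} + 14\right) 135 = \frac{13}{2} \cdot 135 = \frac{1755}{2}$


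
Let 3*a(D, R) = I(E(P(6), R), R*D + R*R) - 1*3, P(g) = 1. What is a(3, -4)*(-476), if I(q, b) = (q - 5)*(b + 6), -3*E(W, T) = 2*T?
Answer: 37604/9 ≈ 4178.2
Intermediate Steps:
E(W, T) = -2*T/3
I(q, b) = (-5 + q)*(6 + b)
a(D, R) = -11 - 5*R²/3 - 4*R/3 - 5*D*R/3 - 2*R*(R² + D*R)/9 (a(D, R) = ((-30 - 5*(R*D + R*R) + 6*(-2*R/3) + (R*D + R*R)*(-2*R/3)) - 1*3)/3 = ((-30 - 5*(D*R + R²) - 4*R + (D*R + R²)*(-2*R/3)) - 3)/3 = ((-30 - 5*(R² + D*R) - 4*R + (R² + D*R)*(-2*R/3)) - 3)/3 = ((-30 + (-5*R² - 5*D*R) - 4*R - 2*R*(R² + D*R)/3) - 3)/3 = ((-30 - 5*R² - 4*R - 5*D*R - 2*R*(R² + D*R)/3) - 3)/3 = (-33 - 5*R² - 4*R - 5*D*R - 2*R*(R² + D*R)/3)/3 = -11 - 5*R²/3 - 4*R/3 - 5*D*R/3 - 2*R*(R² + D*R)/9)
a(3, -4)*(-476) = (-11 - 4/3*(-4) - 5/3*(-4)*(3 - 4) - 2/9*(-4)²*(3 - 4))*(-476) = (-11 + 16/3 - 5/3*(-4)*(-1) - 2/9*16*(-1))*(-476) = (-11 + 16/3 - 20/3 + 32/9)*(-476) = -79/9*(-476) = 37604/9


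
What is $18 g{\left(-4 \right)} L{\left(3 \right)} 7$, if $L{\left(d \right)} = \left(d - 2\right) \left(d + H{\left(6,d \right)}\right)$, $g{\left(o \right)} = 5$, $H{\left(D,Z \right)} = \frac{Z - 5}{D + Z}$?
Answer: $1750$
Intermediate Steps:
$H{\left(D,Z \right)} = \frac{-5 + Z}{D + Z}$
$L{\left(d \right)} = \left(-2 + d\right) \left(d + \frac{-5 + d}{6 + d}\right)$ ($L{\left(d \right)} = \left(d - 2\right) \left(d + \frac{-5 + d}{6 + d}\right) = \left(-2 + d\right) \left(d + \frac{-5 + d}{6 + d}\right)$)
$18 g{\left(-4 \right)} L{\left(3 \right)} 7 = 18 \cdot 5 \frac{10 + 3^{3} - 57 + 5 \cdot 3^{2}}{6 + 3} \cdot 7 = 18 \cdot 5 \frac{10 + 27 - 57 + 5 \cdot 9}{9} \cdot 7 = 18 \cdot 5 \frac{10 + 27 - 57 + 45}{9} \cdot 7 = 18 \cdot 5 \cdot \frac{1}{9} \cdot 25 \cdot 7 = 18 \cdot 5 \cdot \frac{25}{9} \cdot 7 = 18 \cdot \frac{125}{9} \cdot 7 = 18 \cdot \frac{875}{9} = 1750$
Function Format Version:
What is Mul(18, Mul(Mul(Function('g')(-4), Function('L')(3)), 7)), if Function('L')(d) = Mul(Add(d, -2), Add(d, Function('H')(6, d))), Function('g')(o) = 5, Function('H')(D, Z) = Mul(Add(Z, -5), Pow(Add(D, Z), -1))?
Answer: 1750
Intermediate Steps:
Function('H')(D, Z) = Mul(Pow(Add(D, Z), -1), Add(-5, Z)) (Function('H')(D, Z) = Mul(Add(-5, Z), Pow(Add(D, Z), -1)) = Mul(Pow(Add(D, Z), -1), Add(-5, Z)))
Function('L')(d) = Mul(Add(-2, d), Add(d, Mul(Pow(Add(6, d), -1), Add(-5, d)))) (Function('L')(d) = Mul(Add(d, -2), Add(d, Mul(Pow(Add(6, d), -1), Add(-5, d)))) = Mul(Add(-2, d), Add(d, Mul(Pow(Add(6, d), -1), Add(-5, d)))))
Mul(18, Mul(Mul(Function('g')(-4), Function('L')(3)), 7)) = Mul(18, Mul(Mul(5, Mul(Pow(Add(6, 3), -1), Add(10, Pow(3, 3), Mul(-19, 3), Mul(5, Pow(3, 2))))), 7)) = Mul(18, Mul(Mul(5, Mul(Pow(9, -1), Add(10, 27, -57, Mul(5, 9)))), 7)) = Mul(18, Mul(Mul(5, Mul(Rational(1, 9), Add(10, 27, -57, 45))), 7)) = Mul(18, Mul(Mul(5, Mul(Rational(1, 9), 25)), 7)) = Mul(18, Mul(Mul(5, Rational(25, 9)), 7)) = Mul(18, Mul(Rational(125, 9), 7)) = Mul(18, Rational(875, 9)) = 1750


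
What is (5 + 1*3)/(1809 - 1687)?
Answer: 4/61 ≈ 0.065574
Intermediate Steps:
(5 + 1*3)/(1809 - 1687) = (5 + 3)/122 = (1/122)*8 = 4/61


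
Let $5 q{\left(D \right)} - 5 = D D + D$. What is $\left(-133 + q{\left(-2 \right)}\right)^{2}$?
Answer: $\frac{432964}{25} \approx 17319.0$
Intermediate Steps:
$q{\left(D \right)} = 1 + \frac{D}{5} + \frac{D^{2}}{5}$ ($q{\left(D \right)} = 1 + \frac{D D + D}{5} = 1 + \frac{D^{2} + D}{5} = 1 + \frac{D + D^{2}}{5} = 1 + \left(\frac{D}{5} + \frac{D^{2}}{5}\right) = 1 + \frac{D}{5} + \frac{D^{2}}{5}$)
$\left(-133 + q{\left(-2 \right)}\right)^{2} = \left(-133 + \left(1 + \frac{1}{5} \left(-2\right) + \frac{\left(-2\right)^{2}}{5}\right)\right)^{2} = \left(-133 + \left(1 - \frac{2}{5} + \frac{1}{5} \cdot 4\right)\right)^{2} = \left(-133 + \left(1 - \frac{2}{5} + \frac{4}{5}\right)\right)^{2} = \left(-133 + \frac{7}{5}\right)^{2} = \left(- \frac{658}{5}\right)^{2} = \frac{432964}{25}$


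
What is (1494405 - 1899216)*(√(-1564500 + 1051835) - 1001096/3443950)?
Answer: 202627336428/1721975 - 404811*I*√512665 ≈ 1.1767e+5 - 2.8985e+8*I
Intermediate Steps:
(1494405 - 1899216)*(√(-1564500 + 1051835) - 1001096/3443950) = -404811*(√(-512665) - 1001096*1/3443950) = -404811*(I*√512665 - 500548/1721975) = -404811*(-500548/1721975 + I*√512665) = 202627336428/1721975 - 404811*I*√512665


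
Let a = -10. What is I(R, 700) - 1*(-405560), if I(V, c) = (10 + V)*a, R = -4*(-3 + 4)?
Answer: 405500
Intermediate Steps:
R = -4 (R = -4*1 = -4)
I(V, c) = -100 - 10*V (I(V, c) = (10 + V)*(-10) = -100 - 10*V)
I(R, 700) - 1*(-405560) = (-100 - 10*(-4)) - 1*(-405560) = (-100 + 40) + 405560 = -60 + 405560 = 405500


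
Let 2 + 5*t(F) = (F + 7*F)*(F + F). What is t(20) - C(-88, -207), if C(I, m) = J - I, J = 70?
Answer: 5608/5 ≈ 1121.6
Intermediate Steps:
C(I, m) = 70 - I
t(F) = -⅖ + 16*F²/5 (t(F) = -⅖ + ((F + 7*F)*(F + F))/5 = -⅖ + ((8*F)*(2*F))/5 = -⅖ + (16*F²)/5 = -⅖ + 16*F²/5)
t(20) - C(-88, -207) = (-⅖ + (16/5)*20²) - (70 - 1*(-88)) = (-⅖ + (16/5)*400) - (70 + 88) = (-⅖ + 1280) - 1*158 = 6398/5 - 158 = 5608/5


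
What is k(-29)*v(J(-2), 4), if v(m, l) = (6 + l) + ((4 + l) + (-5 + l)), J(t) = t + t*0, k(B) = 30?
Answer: 510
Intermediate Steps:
J(t) = t (J(t) = t + 0 = t)
v(m, l) = 5 + 3*l (v(m, l) = (6 + l) + (-1 + 2*l) = 5 + 3*l)
k(-29)*v(J(-2), 4) = 30*(5 + 3*4) = 30*(5 + 12) = 30*17 = 510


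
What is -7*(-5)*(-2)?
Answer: -70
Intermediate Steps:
-7*(-5)*(-2) = 35*(-2) = -70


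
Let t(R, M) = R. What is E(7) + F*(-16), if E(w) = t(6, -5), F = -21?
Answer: 342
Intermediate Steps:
E(w) = 6
E(7) + F*(-16) = 6 - 21*(-16) = 6 + 336 = 342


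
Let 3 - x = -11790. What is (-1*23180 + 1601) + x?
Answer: -9786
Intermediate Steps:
x = 11793 (x = 3 - 1*(-11790) = 3 + 11790 = 11793)
(-1*23180 + 1601) + x = (-1*23180 + 1601) + 11793 = (-23180 + 1601) + 11793 = -21579 + 11793 = -9786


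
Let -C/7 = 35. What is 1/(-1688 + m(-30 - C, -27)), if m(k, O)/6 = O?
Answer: -1/1850 ≈ -0.00054054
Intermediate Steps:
C = -245 (C = -7*35 = -245)
m(k, O) = 6*O
1/(-1688 + m(-30 - C, -27)) = 1/(-1688 + 6*(-27)) = 1/(-1688 - 162) = 1/(-1850) = -1/1850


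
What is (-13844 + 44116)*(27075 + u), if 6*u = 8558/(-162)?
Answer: 199101532256/243 ≈ 8.1935e+8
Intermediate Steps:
u = -4279/486 (u = (8558/(-162))/6 = (8558*(-1/162))/6 = (⅙)*(-4279/81) = -4279/486 ≈ -8.8045)
(-13844 + 44116)*(27075 + u) = (-13844 + 44116)*(27075 - 4279/486) = 30272*(13154171/486) = 199101532256/243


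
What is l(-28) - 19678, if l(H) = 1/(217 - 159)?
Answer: -1141323/58 ≈ -19678.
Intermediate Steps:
l(H) = 1/58
l(-28) - 19678 = 1/58 - 19678 = -1141323/58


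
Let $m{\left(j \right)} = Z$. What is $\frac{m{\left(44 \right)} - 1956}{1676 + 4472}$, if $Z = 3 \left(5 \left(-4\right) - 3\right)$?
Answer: $- \frac{2025}{6148} \approx -0.32938$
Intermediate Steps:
$Z = -69$ ($Z = 3 \left(-20 - 3\right) = 3 \left(-23\right) = -69$)
$m{\left(j \right)} = -69$
$\frac{m{\left(44 \right)} - 1956}{1676 + 4472} = \frac{-69 - 1956}{1676 + 4472} = - \frac{2025}{6148}$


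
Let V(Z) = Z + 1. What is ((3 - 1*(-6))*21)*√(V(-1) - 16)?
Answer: 756*I ≈ 756.0*I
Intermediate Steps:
V(Z) = 1 + Z
((3 - 1*(-6))*21)*√(V(-1) - 16) = ((3 - 1*(-6))*21)*√((1 - 1) - 16) = ((3 + 6)*21)*√(0 - 16) = (9*21)*√(-16) = 189*(4*I) = 756*I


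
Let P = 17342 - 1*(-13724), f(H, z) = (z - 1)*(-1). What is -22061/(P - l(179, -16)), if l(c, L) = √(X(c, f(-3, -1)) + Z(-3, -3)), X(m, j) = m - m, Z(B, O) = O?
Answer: -685347026/965096359 - 22061*I*√3/965096359 ≈ -0.71013 - 3.9593e-5*I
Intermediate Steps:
f(H, z) = 1 - z (f(H, z) = (-1 + z)*(-1) = 1 - z)
X(m, j) = 0
P = 31066 (P = 17342 + 13724 = 31066)
l(c, L) = I*√3 (l(c, L) = √(0 - 3) = √(-3) = I*√3)
-22061/(P - l(179, -16)) = -22061/(31066 - I*√3)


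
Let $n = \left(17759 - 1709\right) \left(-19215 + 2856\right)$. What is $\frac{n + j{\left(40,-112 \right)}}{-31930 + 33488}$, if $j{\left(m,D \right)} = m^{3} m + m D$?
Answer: $- \frac{130003215}{779} \approx -1.6688 \cdot 10^{5}$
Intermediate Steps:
$j{\left(m,D \right)} = m^{4} + D m$
$n = -262561950$ ($n = 16050 \left(-16359\right) = -262561950$)
$\frac{n + j{\left(40,-112 \right)}}{-31930 + 33488} = \frac{-262561950 + 40 \left(-112 + 40^{3}\right)}{-31930 + 33488} = \frac{-262561950 + 40 \left(-112 + 64000\right)}{1558} = \left(-262561950 + 40 \cdot 63888\right) \frac{1}{1558} = \left(-262561950 + 2555520\right) \frac{1}{1558} = \left(-260006430\right) \frac{1}{1558} = - \frac{130003215}{779}$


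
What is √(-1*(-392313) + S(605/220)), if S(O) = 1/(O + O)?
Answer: √47469895/11 ≈ 626.35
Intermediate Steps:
S(O) = 1/(2*O)
√(-1*(-392313) + S(605/220)) = √(-1*(-392313) + 1/(2*((605/220)))) = √(392313 + 1/(2*((605*(1/220))))) = √(392313 + 1/(2*(11/4))) = √(392313 + (½)*(4/11)) = √(392313 + 2/11) = √(4315445/11) = √47469895/11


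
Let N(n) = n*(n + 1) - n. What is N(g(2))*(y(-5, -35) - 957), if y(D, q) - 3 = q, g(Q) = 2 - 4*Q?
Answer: -35604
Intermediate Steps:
y(D, q) = 3 + q
N(n) = -n + n*(1 + n) (N(n) = n*(1 + n) - n = -n + n*(1 + n))
N(g(2))*(y(-5, -35) - 957) = (2 - 4*2)²*((3 - 35) - 957) = (2 - 8)²*(-32 - 957) = (-6)²*(-989) = 36*(-989) = -35604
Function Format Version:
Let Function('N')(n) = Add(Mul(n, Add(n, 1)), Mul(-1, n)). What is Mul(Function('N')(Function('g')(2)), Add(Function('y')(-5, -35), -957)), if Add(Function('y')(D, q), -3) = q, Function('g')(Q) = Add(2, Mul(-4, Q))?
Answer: -35604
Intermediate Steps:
Function('y')(D, q) = Add(3, q)
Function('N')(n) = Add(Mul(-1, n), Mul(n, Add(1, n))) (Function('N')(n) = Add(Mul(n, Add(1, n)), Mul(-1, n)) = Add(Mul(-1, n), Mul(n, Add(1, n))))
Mul(Function('N')(Function('g')(2)), Add(Function('y')(-5, -35), -957)) = Mul(Pow(Add(2, Mul(-4, 2)), 2), Add(Add(3, -35), -957)) = Mul(Pow(Add(2, -8), 2), Add(-32, -957)) = Mul(Pow(-6, 2), -989) = Mul(36, -989) = -35604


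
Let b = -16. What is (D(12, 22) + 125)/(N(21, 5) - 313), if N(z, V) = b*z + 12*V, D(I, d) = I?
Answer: -137/589 ≈ -0.23260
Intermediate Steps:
N(z, V) = -16*z + 12*V
(D(12, 22) + 125)/(N(21, 5) - 313) = (12 + 125)/((-16*21 + 12*5) - 313) = 137/((-336 + 60) - 313) = 137/(-276 - 313) = 137/(-589) = 137*(-1/589) = -137/589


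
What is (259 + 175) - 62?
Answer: 372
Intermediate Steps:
(259 + 175) - 62 = 434 - 62 = 372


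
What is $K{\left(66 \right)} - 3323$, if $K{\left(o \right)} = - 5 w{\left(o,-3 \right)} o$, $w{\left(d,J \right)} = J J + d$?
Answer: $-28073$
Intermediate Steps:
$w{\left(d,J \right)} = d + J^{2}$ ($w{\left(d,J \right)} = J^{2} + d = d + J^{2}$)
$K{\left(o \right)} = o \left(-45 - 5 o\right)$ ($K{\left(o \right)} = - 5 \left(o + \left(-3\right)^{2}\right) o = - 5 \left(o + 9\right) o = - 5 \left(9 + o\right) o = \left(-45 - 5 o\right) o = o \left(-45 - 5 o\right)$)
$K{\left(66 \right)} - 3323 = \left(-5\right) 66 \left(9 + 66\right) - 3323 = \left(-5\right) 66 \cdot 75 - 3323 = -24750 - 3323 = -28073$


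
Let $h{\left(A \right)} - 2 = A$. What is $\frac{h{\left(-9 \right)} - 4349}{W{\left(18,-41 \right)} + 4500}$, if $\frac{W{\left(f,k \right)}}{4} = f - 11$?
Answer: $- \frac{1089}{1132} \approx -0.96201$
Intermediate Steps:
$W{\left(f,k \right)} = -44 + 4 f$ ($W{\left(f,k \right)} = 4 \left(f - 11\right) = 4 \left(-11 + f\right) = -44 + 4 f$)
$h{\left(A \right)} = 2 + A$
$\frac{h{\left(-9 \right)} - 4349}{W{\left(18,-41 \right)} + 4500} = \frac{\left(2 - 9\right) - 4349}{\left(-44 + 4 \cdot 18\right) + 4500} = \frac{-7 - 4349}{\left(-44 + 72\right) + 4500} = - \frac{4356}{28 + 4500} = - \frac{4356}{4528} = \left(-4356\right) \frac{1}{4528} = - \frac{1089}{1132}$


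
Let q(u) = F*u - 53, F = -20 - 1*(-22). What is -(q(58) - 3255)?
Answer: 3192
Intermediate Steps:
F = 2 (F = -20 + 22 = 2)
q(u) = -53 + 2*u (q(u) = 2*u - 53 = -53 + 2*u)
-(q(58) - 3255) = -((-53 + 2*58) - 3255) = -((-53 + 116) - 3255) = -(63 - 3255) = -1*(-3192) = 3192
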